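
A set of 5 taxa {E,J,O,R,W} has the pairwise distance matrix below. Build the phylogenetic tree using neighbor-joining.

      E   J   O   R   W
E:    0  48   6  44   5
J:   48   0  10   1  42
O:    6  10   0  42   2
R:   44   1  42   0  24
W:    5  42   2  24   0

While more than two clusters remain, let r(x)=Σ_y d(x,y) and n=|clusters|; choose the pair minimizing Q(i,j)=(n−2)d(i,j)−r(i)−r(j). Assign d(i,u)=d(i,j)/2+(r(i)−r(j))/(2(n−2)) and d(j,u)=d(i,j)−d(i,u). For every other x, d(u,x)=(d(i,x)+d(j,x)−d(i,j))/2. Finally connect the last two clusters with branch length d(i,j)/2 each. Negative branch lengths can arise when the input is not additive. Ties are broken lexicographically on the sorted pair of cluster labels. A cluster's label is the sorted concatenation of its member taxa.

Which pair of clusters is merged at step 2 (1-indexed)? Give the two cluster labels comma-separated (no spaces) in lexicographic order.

step 1: merge (J,R) at d=1, Q=-209; branch lengths J→-7/6, R→13/6; new cluster JR
  updated: d(E,JR)=91/2, d(JR,O)=51/2, d(JR,W)=65/2
step 2: merge (E,W) at d=5, Q=-86; branch lengths E→27/4, W→-7/4; new cluster EW
  updated: d(EW,JR)=73/2, d(EW,O)=3/2
step 3: merge (EW,JR) at d=73/2, Q=-127/2; branch lengths EW→25/4, JR→121/4; new cluster EJRW
  updated: d(EJRW,O)=-19/4
step 4: merge (EJRW,O) at d=-19/4; branch lengths EJRW→-19/8, O→-19/8; new cluster EJORW
final tree: (((E:27/4,W:-7/4):25/4,(J:-7/6,R:13/6):121/4):-19/8,O:-19/8)
total length: 151/4

E,W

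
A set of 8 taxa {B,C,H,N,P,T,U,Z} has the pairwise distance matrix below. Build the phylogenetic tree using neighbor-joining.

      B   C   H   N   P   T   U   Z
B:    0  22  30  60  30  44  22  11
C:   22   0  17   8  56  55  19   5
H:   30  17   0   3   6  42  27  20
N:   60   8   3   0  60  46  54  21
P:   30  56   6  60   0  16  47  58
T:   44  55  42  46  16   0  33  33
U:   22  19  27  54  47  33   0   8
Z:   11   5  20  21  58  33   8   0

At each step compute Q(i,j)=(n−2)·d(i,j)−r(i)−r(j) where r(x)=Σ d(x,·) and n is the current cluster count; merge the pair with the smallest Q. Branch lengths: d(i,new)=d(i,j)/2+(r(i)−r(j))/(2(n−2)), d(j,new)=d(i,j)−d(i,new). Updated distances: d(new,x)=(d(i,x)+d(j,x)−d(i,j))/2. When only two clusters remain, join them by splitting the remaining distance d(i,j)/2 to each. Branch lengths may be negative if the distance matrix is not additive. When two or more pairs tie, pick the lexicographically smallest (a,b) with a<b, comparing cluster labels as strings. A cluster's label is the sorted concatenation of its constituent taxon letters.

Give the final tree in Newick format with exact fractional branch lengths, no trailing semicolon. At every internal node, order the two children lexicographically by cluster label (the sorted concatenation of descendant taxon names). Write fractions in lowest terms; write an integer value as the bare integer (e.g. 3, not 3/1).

iteration 1: select P,T (d=16, Q=-446); attach at lengths (25/3, 23/3); label the merged cluster PT
  updated: d(B,PT)=29, d(C,PT)=95/2, d(H,PT)=16, d(N,PT)=45, d(PT,U)=32, d(PT,Z)=75/2
iteration 2: select H,N (d=3, Q=-289); attach at lengths (-63/10, 93/10); label the merged cluster HN
  updated: d(B,HN)=87/2, d(C,HN)=11, d(HN,PT)=29, d(HN,U)=39, d(HN,Z)=19
iteration 3: select C,HN (d=11, Q=-202); attach at lengths (7/8, 81/8); label the merged cluster CHN
  updated: d(B,CHN)=109/4, d(CHN,PT)=131/4, d(CHN,U)=47/2, d(CHN,Z)=13/2
iteration 4: select B,PT (d=29, Q=-267/2); attach at lengths (15/2, 43/2); label the merged cluster BPT
  updated: d(BPT,CHN)=31/2, d(BPT,U)=25/2, d(BPT,Z)=39/4
iteration 5: select BPT,U (d=25/2, Q=-227/4); attach at lengths (75/16, 125/16); label the merged cluster BPTU
  updated: d(BPTU,CHN)=53/4, d(BPTU,Z)=21/8
iteration 6: select BPTU,CHN (d=53/4, Q=-179/8); attach at lengths (75/16, 137/16); label the merged cluster BCHNPTU
  updated: d(BCHNPTU,Z)=-33/16
iteration 7: select BCHNPTU,Z (d=-33/16); attach at lengths (-33/32, -33/32); label the merged cluster BCHNPTUZ
final tree: ((((B:15/2,(P:25/3,T:23/3):43/2):75/16,U:125/16):75/16,(C:7/8,(H:-63/10,N:93/10):81/8):137/16):-33/32,Z:-33/32)
total length: 1323/16

((((B:15/2,(P:25/3,T:23/3):43/2):75/16,U:125/16):75/16,(C:7/8,(H:-63/10,N:93/10):81/8):137/16):-33/32,Z:-33/32)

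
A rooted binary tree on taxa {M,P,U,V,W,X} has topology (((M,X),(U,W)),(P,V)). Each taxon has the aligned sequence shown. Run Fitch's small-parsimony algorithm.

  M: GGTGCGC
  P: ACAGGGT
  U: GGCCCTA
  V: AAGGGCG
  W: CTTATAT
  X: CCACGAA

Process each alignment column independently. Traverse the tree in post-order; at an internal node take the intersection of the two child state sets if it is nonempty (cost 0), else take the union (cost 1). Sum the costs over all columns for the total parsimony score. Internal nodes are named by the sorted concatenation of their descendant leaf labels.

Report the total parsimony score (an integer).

25

[col 0] MX: children M:{G}, X:{C} ∪→ {C,G}; cost 1
[col 0] UW: children U:{G}, W:{C} ∪→ {C,G}; cost 1
[col 0] MUWX: children MX:{C,G}, UW:{C,G} ∩→ {C,G}; cost 0
[col 0] PV: children P:{A}, V:{A} ∩→ {A}; cost 0
[col 0] MPUVWX: children MUWX:{C,G}, PV:{A} ∪→ {A,C,G}; cost 1
[col 1] MX: children M:{G}, X:{C} ∪→ {C,G}; cost 1
[col 1] UW: children U:{G}, W:{T} ∪→ {G,T}; cost 1
[col 1] MUWX: children MX:{C,G}, UW:{G,T} ∩→ {G}; cost 0
[col 1] PV: children P:{C}, V:{A} ∪→ {A,C}; cost 1
[col 1] MPUVWX: children MUWX:{G}, PV:{A,C} ∪→ {A,C,G}; cost 1
[col 2] MX: children M:{T}, X:{A} ∪→ {A,T}; cost 1
[col 2] UW: children U:{C}, W:{T} ∪→ {C,T}; cost 1
[col 2] MUWX: children MX:{A,T}, UW:{C,T} ∩→ {T}; cost 0
[col 2] PV: children P:{A}, V:{G} ∪→ {A,G}; cost 1
[col 2] MPUVWX: children MUWX:{T}, PV:{A,G} ∪→ {A,G,T}; cost 1
[col 3] MX: children M:{G}, X:{C} ∪→ {C,G}; cost 1
[col 3] UW: children U:{C}, W:{A} ∪→ {A,C}; cost 1
[col 3] MUWX: children MX:{C,G}, UW:{A,C} ∩→ {C}; cost 0
[col 3] PV: children P:{G}, V:{G} ∩→ {G}; cost 0
[col 3] MPUVWX: children MUWX:{C}, PV:{G} ∪→ {C,G}; cost 1
[col 4] MX: children M:{C}, X:{G} ∪→ {C,G}; cost 1
[col 4] UW: children U:{C}, W:{T} ∪→ {C,T}; cost 1
[col 4] MUWX: children MX:{C,G}, UW:{C,T} ∩→ {C}; cost 0
[col 4] PV: children P:{G}, V:{G} ∩→ {G}; cost 0
[col 4] MPUVWX: children MUWX:{C}, PV:{G} ∪→ {C,G}; cost 1
[col 5] MX: children M:{G}, X:{A} ∪→ {A,G}; cost 1
[col 5] UW: children U:{T}, W:{A} ∪→ {A,T}; cost 1
[col 5] MUWX: children MX:{A,G}, UW:{A,T} ∩→ {A}; cost 0
[col 5] PV: children P:{G}, V:{C} ∪→ {C,G}; cost 1
[col 5] MPUVWX: children MUWX:{A}, PV:{C,G} ∪→ {A,C,G}; cost 1
[col 6] MX: children M:{C}, X:{A} ∪→ {A,C}; cost 1
[col 6] UW: children U:{A}, W:{T} ∪→ {A,T}; cost 1
[col 6] MUWX: children MX:{A,C}, UW:{A,T} ∩→ {A}; cost 0
[col 6] PV: children P:{T}, V:{G} ∪→ {G,T}; cost 1
[col 6] MPUVWX: children MUWX:{A}, PV:{G,T} ∪→ {A,G,T}; cost 1
per-site changes: [3, 4, 4, 3, 3, 4, 4]; total = 25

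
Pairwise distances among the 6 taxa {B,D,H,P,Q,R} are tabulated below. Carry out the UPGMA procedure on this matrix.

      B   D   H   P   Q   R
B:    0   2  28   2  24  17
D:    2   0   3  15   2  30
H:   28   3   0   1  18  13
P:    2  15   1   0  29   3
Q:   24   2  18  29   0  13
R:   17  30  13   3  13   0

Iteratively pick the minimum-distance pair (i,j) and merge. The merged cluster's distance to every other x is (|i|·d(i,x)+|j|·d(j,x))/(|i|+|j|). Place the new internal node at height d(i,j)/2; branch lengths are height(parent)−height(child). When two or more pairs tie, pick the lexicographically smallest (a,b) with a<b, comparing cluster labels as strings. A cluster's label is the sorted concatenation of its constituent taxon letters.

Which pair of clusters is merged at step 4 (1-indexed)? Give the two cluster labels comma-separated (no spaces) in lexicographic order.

1. join H+P (d=1) ⇒ HP; edges |H|=1/2, |P|=1/2
  updated: d(B,HP)=15, d(D,HP)=9, d(HP,Q)=47/2, d(HP,R)=8
2. join B+D (d=2) ⇒ BD; edges |B|=1, |D|=1
  updated: d(BD,HP)=12, d(BD,Q)=13, d(BD,R)=47/2
3. join HP+R (d=8) ⇒ HPR; edges |HP|=7/2, |R|=4
  updated: d(BD,HPR)=95/6, d(HPR,Q)=20
4. join BD+Q (d=13) ⇒ BDQ; edges |BD|=11/2, |Q|=13/2
  updated: d(BDQ,HPR)=155/9
5. join BDQ+HPR (d=155/9) ⇒ BDHPQR; edges |BDQ|=19/9, |HPR|=83/18
final tree: (((B:1,D:1):11/2,Q:13/2):19/9,((H:1/2,P:1/2):7/2,R:4):83/18)
total length: 263/9

BD,Q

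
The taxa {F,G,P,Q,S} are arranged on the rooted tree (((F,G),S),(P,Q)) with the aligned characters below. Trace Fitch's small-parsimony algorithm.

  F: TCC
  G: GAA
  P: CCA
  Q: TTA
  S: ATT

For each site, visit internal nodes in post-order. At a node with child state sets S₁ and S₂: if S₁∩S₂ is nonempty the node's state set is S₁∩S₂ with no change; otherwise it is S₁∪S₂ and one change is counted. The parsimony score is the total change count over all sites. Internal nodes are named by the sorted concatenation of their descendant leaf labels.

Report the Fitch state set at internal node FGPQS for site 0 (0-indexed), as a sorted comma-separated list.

FG@0: {T} ∪ {G} = {G,T} (union, +1)
FGS@0: {G,T} ∪ {A} = {A,G,T} (union, +1)
PQ@0: {C} ∪ {T} = {C,T} (union, +1)
FGPQS@0: {A,G,T} ∩ {C,T} = {T} (intersection, +0)
FG@1: {C} ∪ {A} = {A,C} (union, +1)
FGS@1: {A,C} ∪ {T} = {A,C,T} (union, +1)
PQ@1: {C} ∪ {T} = {C,T} (union, +1)
FGPQS@1: {A,C,T} ∩ {C,T} = {C,T} (intersection, +0)
FG@2: {C} ∪ {A} = {A,C} (union, +1)
FGS@2: {A,C} ∪ {T} = {A,C,T} (union, +1)
PQ@2: {A} ∩ {A} = {A} (intersection, +0)
FGPQS@2: {A,C,T} ∩ {A} = {A} (intersection, +0)
per-site changes: [3, 3, 2]; total = 8

T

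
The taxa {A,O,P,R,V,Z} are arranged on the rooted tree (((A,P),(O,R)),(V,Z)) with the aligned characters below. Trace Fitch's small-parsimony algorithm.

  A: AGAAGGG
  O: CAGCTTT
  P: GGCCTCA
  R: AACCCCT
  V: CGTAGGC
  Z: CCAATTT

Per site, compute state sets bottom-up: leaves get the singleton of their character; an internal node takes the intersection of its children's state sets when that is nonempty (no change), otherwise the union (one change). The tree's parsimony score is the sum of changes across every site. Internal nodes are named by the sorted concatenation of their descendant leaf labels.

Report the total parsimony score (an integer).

[col 0] AP: children A:{A}, P:{G} ∪→ {A,G}; cost 1
[col 0] OR: children O:{C}, R:{A} ∪→ {A,C}; cost 1
[col 0] AOPR: children AP:{A,G}, OR:{A,C} ∩→ {A}; cost 0
[col 0] VZ: children V:{C}, Z:{C} ∩→ {C}; cost 0
[col 0] AOPRVZ: children AOPR:{A}, VZ:{C} ∪→ {A,C}; cost 1
[col 1] AP: children A:{G}, P:{G} ∩→ {G}; cost 0
[col 1] OR: children O:{A}, R:{A} ∩→ {A}; cost 0
[col 1] AOPR: children AP:{G}, OR:{A} ∪→ {A,G}; cost 1
[col 1] VZ: children V:{G}, Z:{C} ∪→ {C,G}; cost 1
[col 1] AOPRVZ: children AOPR:{A,G}, VZ:{C,G} ∩→ {G}; cost 0
[col 2] AP: children A:{A}, P:{C} ∪→ {A,C}; cost 1
[col 2] OR: children O:{G}, R:{C} ∪→ {C,G}; cost 1
[col 2] AOPR: children AP:{A,C}, OR:{C,G} ∩→ {C}; cost 0
[col 2] VZ: children V:{T}, Z:{A} ∪→ {A,T}; cost 1
[col 2] AOPRVZ: children AOPR:{C}, VZ:{A,T} ∪→ {A,C,T}; cost 1
[col 3] AP: children A:{A}, P:{C} ∪→ {A,C}; cost 1
[col 3] OR: children O:{C}, R:{C} ∩→ {C}; cost 0
[col 3] AOPR: children AP:{A,C}, OR:{C} ∩→ {C}; cost 0
[col 3] VZ: children V:{A}, Z:{A} ∩→ {A}; cost 0
[col 3] AOPRVZ: children AOPR:{C}, VZ:{A} ∪→ {A,C}; cost 1
[col 4] AP: children A:{G}, P:{T} ∪→ {G,T}; cost 1
[col 4] OR: children O:{T}, R:{C} ∪→ {C,T}; cost 1
[col 4] AOPR: children AP:{G,T}, OR:{C,T} ∩→ {T}; cost 0
[col 4] VZ: children V:{G}, Z:{T} ∪→ {G,T}; cost 1
[col 4] AOPRVZ: children AOPR:{T}, VZ:{G,T} ∩→ {T}; cost 0
[col 5] AP: children A:{G}, P:{C} ∪→ {C,G}; cost 1
[col 5] OR: children O:{T}, R:{C} ∪→ {C,T}; cost 1
[col 5] AOPR: children AP:{C,G}, OR:{C,T} ∩→ {C}; cost 0
[col 5] VZ: children V:{G}, Z:{T} ∪→ {G,T}; cost 1
[col 5] AOPRVZ: children AOPR:{C}, VZ:{G,T} ∪→ {C,G,T}; cost 1
[col 6] AP: children A:{G}, P:{A} ∪→ {A,G}; cost 1
[col 6] OR: children O:{T}, R:{T} ∩→ {T}; cost 0
[col 6] AOPR: children AP:{A,G}, OR:{T} ∪→ {A,G,T}; cost 1
[col 6] VZ: children V:{C}, Z:{T} ∪→ {C,T}; cost 1
[col 6] AOPRVZ: children AOPR:{A,G,T}, VZ:{C,T} ∩→ {T}; cost 0
per-site changes: [3, 2, 4, 2, 3, 4, 3]; total = 21

21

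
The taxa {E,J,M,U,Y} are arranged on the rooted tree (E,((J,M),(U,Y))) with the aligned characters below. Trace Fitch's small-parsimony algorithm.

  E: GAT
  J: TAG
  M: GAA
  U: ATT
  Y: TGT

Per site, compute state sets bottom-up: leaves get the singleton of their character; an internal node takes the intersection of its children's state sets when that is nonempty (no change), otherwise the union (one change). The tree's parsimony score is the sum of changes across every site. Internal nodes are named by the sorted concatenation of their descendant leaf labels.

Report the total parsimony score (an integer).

7

site 0, node JM: J={T} ∪ M={G} → {G,T} (+1)
site 0, node UY: U={A} ∪ Y={T} → {A,T} (+1)
site 0, node JMUY: JM={G,T} ∩ UY={A,T} → {T} (+0)
site 0, node EJMUY: E={G} ∪ JMUY={T} → {G,T} (+1)
site 1, node JM: J={A} ∩ M={A} → {A} (+0)
site 1, node UY: U={T} ∪ Y={G} → {G,T} (+1)
site 1, node JMUY: JM={A} ∪ UY={G,T} → {A,G,T} (+1)
site 1, node EJMUY: E={A} ∩ JMUY={A,G,T} → {A} (+0)
site 2, node JM: J={G} ∪ M={A} → {A,G} (+1)
site 2, node UY: U={T} ∩ Y={T} → {T} (+0)
site 2, node JMUY: JM={A,G} ∪ UY={T} → {A,G,T} (+1)
site 2, node EJMUY: E={T} ∩ JMUY={A,G,T} → {T} (+0)
per-site changes: [3, 2, 2]; total = 7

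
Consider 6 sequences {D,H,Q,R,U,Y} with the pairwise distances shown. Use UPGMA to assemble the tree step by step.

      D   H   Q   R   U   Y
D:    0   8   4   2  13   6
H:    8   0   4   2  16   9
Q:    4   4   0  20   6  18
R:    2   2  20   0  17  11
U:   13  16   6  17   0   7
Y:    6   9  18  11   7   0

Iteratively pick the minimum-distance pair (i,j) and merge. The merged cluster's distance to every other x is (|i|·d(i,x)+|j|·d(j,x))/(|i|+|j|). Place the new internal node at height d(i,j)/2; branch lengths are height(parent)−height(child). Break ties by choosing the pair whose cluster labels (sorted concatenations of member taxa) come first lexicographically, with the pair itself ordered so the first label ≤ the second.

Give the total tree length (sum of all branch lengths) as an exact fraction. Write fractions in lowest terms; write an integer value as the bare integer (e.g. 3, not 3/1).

step 1: merge (D,R) at d=2; branch lengths D→1, R→1; new cluster DR
  updated: d(DR,H)=5, d(DR,Q)=12, d(DR,U)=15, d(DR,Y)=17/2
step 2: merge (H,Q) at d=4; branch lengths H→2, Q→2; new cluster HQ
  updated: d(DR,HQ)=17/2, d(HQ,U)=11, d(HQ,Y)=27/2
step 3: merge (U,Y) at d=7; branch lengths U→7/2, Y→7/2; new cluster UY
  updated: d(DR,UY)=47/4, d(HQ,UY)=49/4
step 4: merge (DR,HQ) at d=17/2; branch lengths DR→13/4, HQ→9/4; new cluster DHQR
  updated: d(DHQR,UY)=12
step 5: merge (DHQR,UY) at d=12; branch lengths DHQR→7/4, UY→5/2; new cluster DHQRUY
final tree: (((D:1,R:1):13/4,(H:2,Q:2):9/4):7/4,(U:7/2,Y:7/2):5/2)
total length: 91/4

91/4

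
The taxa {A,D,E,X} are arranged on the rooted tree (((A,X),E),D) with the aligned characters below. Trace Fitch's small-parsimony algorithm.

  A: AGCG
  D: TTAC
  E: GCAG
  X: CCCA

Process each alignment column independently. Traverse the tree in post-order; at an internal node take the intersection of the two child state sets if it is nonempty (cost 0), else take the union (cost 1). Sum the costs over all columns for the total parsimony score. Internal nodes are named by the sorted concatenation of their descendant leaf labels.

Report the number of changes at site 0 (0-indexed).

AX@0: {A} ∪ {C} = {A,C} (union, +1)
AEX@0: {A,C} ∪ {G} = {A,C,G} (union, +1)
ADEX@0: {A,C,G} ∪ {T} = {A,C,G,T} (union, +1)
AX@1: {G} ∪ {C} = {C,G} (union, +1)
AEX@1: {C,G} ∩ {C} = {C} (intersection, +0)
ADEX@1: {C} ∪ {T} = {C,T} (union, +1)
AX@2: {C} ∩ {C} = {C} (intersection, +0)
AEX@2: {C} ∪ {A} = {A,C} (union, +1)
ADEX@2: {A,C} ∩ {A} = {A} (intersection, +0)
AX@3: {G} ∪ {A} = {A,G} (union, +1)
AEX@3: {A,G} ∩ {G} = {G} (intersection, +0)
ADEX@3: {G} ∪ {C} = {C,G} (union, +1)
per-site changes: [3, 2, 1, 2]; total = 8

3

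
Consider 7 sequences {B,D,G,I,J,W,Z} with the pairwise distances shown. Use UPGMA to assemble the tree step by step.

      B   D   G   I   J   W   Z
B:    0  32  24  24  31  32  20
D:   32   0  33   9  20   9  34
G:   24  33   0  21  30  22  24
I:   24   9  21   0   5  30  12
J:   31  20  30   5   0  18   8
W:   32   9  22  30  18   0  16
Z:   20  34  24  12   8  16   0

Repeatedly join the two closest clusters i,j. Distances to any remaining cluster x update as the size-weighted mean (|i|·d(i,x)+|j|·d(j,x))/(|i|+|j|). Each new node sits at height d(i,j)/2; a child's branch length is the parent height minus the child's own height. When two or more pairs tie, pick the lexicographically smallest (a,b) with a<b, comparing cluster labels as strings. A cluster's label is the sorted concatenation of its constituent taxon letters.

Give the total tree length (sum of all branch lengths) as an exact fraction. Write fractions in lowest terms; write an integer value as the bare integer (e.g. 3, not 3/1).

3689/60

iteration 1: select I,J (d=5); attach at lengths (5/2, 5/2); label the merged cluster IJ
  updated: d(B,IJ)=55/2, d(D,IJ)=29/2, d(G,IJ)=51/2, d(IJ,W)=24, d(IJ,Z)=10
iteration 2: select D,W (d=9); attach at lengths (9/2, 9/2); label the merged cluster DW
  updated: d(B,DW)=32, d(DW,G)=55/2, d(DW,IJ)=77/4, d(DW,Z)=25
iteration 3: select IJ,Z (d=10); attach at lengths (5/2, 5); label the merged cluster IJZ
  updated: d(B,IJZ)=25, d(DW,IJZ)=127/6, d(G,IJZ)=25
iteration 4: select DW,IJZ (d=127/6); attach at lengths (73/12, 67/12); label the merged cluster DIJWZ
  updated: d(B,DIJWZ)=139/5, d(DIJWZ,G)=26
iteration 5: select B,G (d=24); attach at lengths (12, 12); label the merged cluster BG
  updated: d(BG,DIJWZ)=269/10
iteration 6: select BG,DIJWZ (d=269/10); attach at lengths (29/20, 43/15); label the merged cluster BDGIJWZ
final tree: ((B:12,G:12):29/20,((D:9/2,W:9/2):73/12,((I:5/2,J:5/2):5/2,Z:5):67/12):43/15)
total length: 3689/60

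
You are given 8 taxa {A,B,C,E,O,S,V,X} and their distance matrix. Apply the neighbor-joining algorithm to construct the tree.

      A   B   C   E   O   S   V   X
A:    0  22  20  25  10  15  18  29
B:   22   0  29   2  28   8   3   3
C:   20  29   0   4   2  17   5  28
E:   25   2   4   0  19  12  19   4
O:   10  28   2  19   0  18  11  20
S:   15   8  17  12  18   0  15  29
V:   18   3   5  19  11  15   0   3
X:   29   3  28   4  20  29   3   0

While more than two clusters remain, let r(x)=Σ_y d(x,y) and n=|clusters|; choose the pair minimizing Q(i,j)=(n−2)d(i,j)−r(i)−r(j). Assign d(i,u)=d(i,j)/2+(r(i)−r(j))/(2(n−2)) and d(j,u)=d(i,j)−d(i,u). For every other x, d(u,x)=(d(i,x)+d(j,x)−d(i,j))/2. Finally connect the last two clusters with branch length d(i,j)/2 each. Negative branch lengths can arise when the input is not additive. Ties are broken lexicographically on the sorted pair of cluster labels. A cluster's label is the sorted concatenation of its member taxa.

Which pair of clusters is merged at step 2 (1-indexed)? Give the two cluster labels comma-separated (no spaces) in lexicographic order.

step 1: merge (C,O) at d=2, Q=-201; branch lengths C→3/4, O→5/4; new cluster CO
  updated: d(A,CO)=14, d(B,CO)=55/2, d(CO,E)=21/2, d(CO,S)=33/2, d(CO,V)=7, d(CO,X)=23
step 2: merge (A,CO) at d=14, Q=-303/2; branch lengths A→189/20, CO→91/20; new cluster ACO
  updated: d(ACO,B)=71/4, d(ACO,E)=43/4, d(ACO,S)=35/4, d(ACO,V)=11/2, d(ACO,X)=19
step 3: merge (ACO,S) at d=35/4, Q=-199/2; branch lengths ACO→3, S→23/4; new cluster ACOS
  updated: d(ACOS,B)=17/2, d(ACOS,E)=7, d(ACOS,V)=47/8, d(ACOS,X)=157/8
step 4: merge (ACOS,V) at d=47/8, Q=-217/4; branch lengths ACOS→37/8, V→5/4; new cluster ACOSV
  updated: d(ACOSV,B)=45/16, d(ACOSV,E)=161/16, d(ACOSV,X)=67/8
step 5: merge (ACOSV,B) at d=45/16, Q=-375/16; branch lengths ACOSV→305/64, B→-125/64; new cluster ABCOSV
  updated: d(ABCOSV,E)=37/8, d(ABCOSV,X)=137/32
step 6: merge (ABCOSV,E) at d=37/8, Q=-413/32; branch lengths ABCOSV→157/64, E→139/64; new cluster ABCEOSV
  updated: d(ABCEOSV,X)=117/64
step 7: merge (ABCEOSV,X) at d=117/64; branch lengths ABCEOSV→117/128, X→117/128; new cluster ABCEOSVX
final tree: ((((((A:189/20,(C:3/4,O:5/4):91/20):3,S:23/4):37/8,V:5/4):305/64,B:-125/64):157/64,E:139/64):117/128,X:117/128)
total length: 2553/64

A,CO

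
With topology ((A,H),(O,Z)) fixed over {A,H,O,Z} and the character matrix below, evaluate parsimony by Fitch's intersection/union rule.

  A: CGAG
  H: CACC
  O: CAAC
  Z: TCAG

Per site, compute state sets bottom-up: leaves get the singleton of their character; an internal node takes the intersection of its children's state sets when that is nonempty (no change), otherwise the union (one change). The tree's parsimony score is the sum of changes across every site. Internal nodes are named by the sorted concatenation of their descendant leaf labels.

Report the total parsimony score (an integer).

6

AH@0: {C} ∩ {C} = {C} (intersection, +0)
OZ@0: {C} ∪ {T} = {C,T} (union, +1)
AHOZ@0: {C} ∩ {C,T} = {C} (intersection, +0)
AH@1: {G} ∪ {A} = {A,G} (union, +1)
OZ@1: {A} ∪ {C} = {A,C} (union, +1)
AHOZ@1: {A,G} ∩ {A,C} = {A} (intersection, +0)
AH@2: {A} ∪ {C} = {A,C} (union, +1)
OZ@2: {A} ∩ {A} = {A} (intersection, +0)
AHOZ@2: {A,C} ∩ {A} = {A} (intersection, +0)
AH@3: {G} ∪ {C} = {C,G} (union, +1)
OZ@3: {C} ∪ {G} = {C,G} (union, +1)
AHOZ@3: {C,G} ∩ {C,G} = {C,G} (intersection, +0)
per-site changes: [1, 2, 1, 2]; total = 6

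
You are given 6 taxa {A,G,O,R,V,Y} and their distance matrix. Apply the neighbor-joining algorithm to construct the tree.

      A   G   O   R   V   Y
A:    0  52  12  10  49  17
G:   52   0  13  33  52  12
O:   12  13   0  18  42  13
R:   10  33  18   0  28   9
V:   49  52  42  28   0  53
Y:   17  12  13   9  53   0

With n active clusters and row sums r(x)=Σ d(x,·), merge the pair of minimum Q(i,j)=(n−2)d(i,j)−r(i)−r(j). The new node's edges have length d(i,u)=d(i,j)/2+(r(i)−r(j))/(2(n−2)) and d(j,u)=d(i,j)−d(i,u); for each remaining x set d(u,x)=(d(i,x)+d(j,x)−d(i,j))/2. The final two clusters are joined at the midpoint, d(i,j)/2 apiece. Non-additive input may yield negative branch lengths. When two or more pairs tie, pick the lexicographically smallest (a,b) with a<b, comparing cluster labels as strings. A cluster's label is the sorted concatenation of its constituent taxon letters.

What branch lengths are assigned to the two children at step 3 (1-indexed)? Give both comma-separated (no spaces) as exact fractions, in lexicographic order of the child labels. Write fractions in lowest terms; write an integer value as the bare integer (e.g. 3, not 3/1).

step 1: merge (G,Y) at d=12, Q=-218; branch lengths G→53/4, Y→-5/4; new cluster GY
  updated: d(A,GY)=57/2, d(GY,O)=7, d(GY,R)=15, d(GY,V)=93/2
step 2: merge (GY,O) at d=7, Q=-155; branch lengths GY→13/2, O→1/2; new cluster GOY
  updated: d(A,GOY)=67/4, d(GOY,R)=13, d(GOY,V)=163/4
step 3: merge (A,GOY) at d=67/4, Q=-451/4; branch lengths A→155/16, GOY→113/16; new cluster AGOY
  updated: d(AGOY,R)=25/8, d(AGOY,V)=73/2
step 4: merge (AGOY,R) at d=25/8, Q=-541/8; branch lengths AGOY→93/16, R→-43/16; new cluster AGORY
  updated: d(AGORY,V)=491/16
step 5: merge (AGORY,V) at d=491/16; branch lengths AGORY→491/32, V→491/32; new cluster AGORVY
final tree: (((A:155/16,((G:53/4,Y:-5/4):13/2,O:1/2):113/16):93/16,R:-43/16):491/32,V:491/32)
total length: 1113/16

155/16,113/16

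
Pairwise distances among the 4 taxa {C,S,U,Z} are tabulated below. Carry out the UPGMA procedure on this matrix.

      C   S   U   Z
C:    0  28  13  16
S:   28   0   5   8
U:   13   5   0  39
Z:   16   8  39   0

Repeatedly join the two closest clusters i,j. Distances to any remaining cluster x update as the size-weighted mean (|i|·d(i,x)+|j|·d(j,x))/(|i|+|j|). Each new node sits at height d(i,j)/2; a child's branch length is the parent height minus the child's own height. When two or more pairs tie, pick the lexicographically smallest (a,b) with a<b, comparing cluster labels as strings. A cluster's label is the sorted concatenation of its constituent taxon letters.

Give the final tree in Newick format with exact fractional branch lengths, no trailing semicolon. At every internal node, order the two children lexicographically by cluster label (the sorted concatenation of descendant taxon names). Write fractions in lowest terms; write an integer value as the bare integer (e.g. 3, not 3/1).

step 1: merge (S,U) at d=5; branch lengths S→5/2, U→5/2; new cluster SU
  updated: d(C,SU)=41/2, d(SU,Z)=47/2
step 2: merge (C,Z) at d=16; branch lengths C→8, Z→8; new cluster CZ
  updated: d(CZ,SU)=22
step 3: merge (CZ,SU) at d=22; branch lengths CZ→3, SU→17/2; new cluster CSUZ
final tree: ((C:8,Z:8):3,(S:5/2,U:5/2):17/2)
total length: 65/2

((C:8,Z:8):3,(S:5/2,U:5/2):17/2)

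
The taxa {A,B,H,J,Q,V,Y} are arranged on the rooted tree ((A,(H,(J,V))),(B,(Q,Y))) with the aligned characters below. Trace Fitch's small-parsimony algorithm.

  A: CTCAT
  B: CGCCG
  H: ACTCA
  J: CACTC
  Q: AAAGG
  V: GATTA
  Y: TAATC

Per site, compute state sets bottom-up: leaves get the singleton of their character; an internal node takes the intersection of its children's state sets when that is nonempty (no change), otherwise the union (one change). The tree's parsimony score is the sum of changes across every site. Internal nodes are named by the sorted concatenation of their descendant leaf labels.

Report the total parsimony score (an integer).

18

JV@0: {C} ∪ {G} = {C,G} (union, +1)
HJV@0: {A} ∪ {C,G} = {A,C,G} (union, +1)
AHJV@0: {C} ∩ {A,C,G} = {C} (intersection, +0)
QY@0: {A} ∪ {T} = {A,T} (union, +1)
BQY@0: {C} ∪ {A,T} = {A,C,T} (union, +1)
ABHJQVY@0: {C} ∩ {A,C,T} = {C} (intersection, +0)
JV@1: {A} ∩ {A} = {A} (intersection, +0)
HJV@1: {C} ∪ {A} = {A,C} (union, +1)
AHJV@1: {T} ∪ {A,C} = {A,C,T} (union, +1)
QY@1: {A} ∩ {A} = {A} (intersection, +0)
BQY@1: {G} ∪ {A} = {A,G} (union, +1)
ABHJQVY@1: {A,C,T} ∩ {A,G} = {A} (intersection, +0)
JV@2: {C} ∪ {T} = {C,T} (union, +1)
HJV@2: {T} ∩ {C,T} = {T} (intersection, +0)
AHJV@2: {C} ∪ {T} = {C,T} (union, +1)
QY@2: {A} ∩ {A} = {A} (intersection, +0)
BQY@2: {C} ∪ {A} = {A,C} (union, +1)
ABHJQVY@2: {C,T} ∩ {A,C} = {C} (intersection, +0)
JV@3: {T} ∩ {T} = {T} (intersection, +0)
HJV@3: {C} ∪ {T} = {C,T} (union, +1)
AHJV@3: {A} ∪ {C,T} = {A,C,T} (union, +1)
QY@3: {G} ∪ {T} = {G,T} (union, +1)
BQY@3: {C} ∪ {G,T} = {C,G,T} (union, +1)
ABHJQVY@3: {A,C,T} ∩ {C,G,T} = {C,T} (intersection, +0)
JV@4: {C} ∪ {A} = {A,C} (union, +1)
HJV@4: {A} ∩ {A,C} = {A} (intersection, +0)
AHJV@4: {T} ∪ {A} = {A,T} (union, +1)
QY@4: {G} ∪ {C} = {C,G} (union, +1)
BQY@4: {G} ∩ {C,G} = {G} (intersection, +0)
ABHJQVY@4: {A,T} ∪ {G} = {A,G,T} (union, +1)
per-site changes: [4, 3, 3, 4, 4]; total = 18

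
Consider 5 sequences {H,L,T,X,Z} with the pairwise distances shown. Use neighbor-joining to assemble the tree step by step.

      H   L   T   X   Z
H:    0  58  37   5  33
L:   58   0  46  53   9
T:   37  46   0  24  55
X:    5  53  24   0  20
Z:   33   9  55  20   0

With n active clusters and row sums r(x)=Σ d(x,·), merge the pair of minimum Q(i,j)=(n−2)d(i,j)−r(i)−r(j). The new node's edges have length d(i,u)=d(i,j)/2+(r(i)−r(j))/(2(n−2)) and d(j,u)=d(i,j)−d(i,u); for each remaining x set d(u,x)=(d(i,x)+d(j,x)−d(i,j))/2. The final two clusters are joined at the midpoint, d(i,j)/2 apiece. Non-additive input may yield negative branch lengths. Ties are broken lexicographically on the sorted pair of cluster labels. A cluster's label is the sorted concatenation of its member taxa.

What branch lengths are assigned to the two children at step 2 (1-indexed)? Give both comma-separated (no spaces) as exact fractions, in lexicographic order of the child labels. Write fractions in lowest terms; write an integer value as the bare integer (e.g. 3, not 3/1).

8,-3

step 1: merge (L,Z) at d=9, Q=-256; branch lengths L→38/3, Z→-11/3; new cluster LZ
  updated: d(H,LZ)=41, d(LZ,T)=46, d(LZ,X)=32
step 2: merge (H,X) at d=5, Q=-134; branch lengths H→8, X→-3; new cluster HX
  updated: d(HX,LZ)=34, d(HX,T)=28
step 3: merge (HX,LZ) at d=34, Q=-108; branch lengths HX→8, LZ→26; new cluster HLXZ
  updated: d(HLXZ,T)=20
step 4: merge (HLXZ,T) at d=20; branch lengths HLXZ→10, T→10; new cluster HLTXZ
final tree: (((H:8,X:-3):8,(L:38/3,Z:-11/3):26):10,T:10)
total length: 68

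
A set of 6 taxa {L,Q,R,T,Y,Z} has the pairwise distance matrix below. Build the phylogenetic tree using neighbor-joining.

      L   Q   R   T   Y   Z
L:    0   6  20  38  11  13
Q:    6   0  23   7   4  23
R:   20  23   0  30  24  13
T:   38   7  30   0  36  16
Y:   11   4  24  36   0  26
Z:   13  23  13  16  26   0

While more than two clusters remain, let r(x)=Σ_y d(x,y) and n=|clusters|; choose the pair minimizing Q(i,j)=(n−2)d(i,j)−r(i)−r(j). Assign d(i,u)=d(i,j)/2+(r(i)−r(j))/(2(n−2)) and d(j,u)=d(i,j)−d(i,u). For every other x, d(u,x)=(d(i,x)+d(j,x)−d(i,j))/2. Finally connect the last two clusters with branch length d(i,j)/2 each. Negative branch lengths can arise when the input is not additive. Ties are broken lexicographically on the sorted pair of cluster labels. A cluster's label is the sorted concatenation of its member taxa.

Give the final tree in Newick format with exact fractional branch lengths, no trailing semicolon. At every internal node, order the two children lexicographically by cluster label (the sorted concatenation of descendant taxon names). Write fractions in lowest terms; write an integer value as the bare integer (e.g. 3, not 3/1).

(((L:31/8,Y:57/8):31/8,(Q:-9/2,T:23/2):65/8):39/16,(R:17/2,Z:9/2):39/16)

iteration 1: select Q,T (d=7, Q=-162); attach at lengths (-9/2, 23/2); label the merged cluster QT
  updated: d(L,QT)=37/2, d(QT,R)=23, d(QT,Y)=33/2, d(QT,Z)=16
iteration 2: select R,Z (d=13, Q=-109); attach at lengths (17/2, 9/2); label the merged cluster RZ
  updated: d(L,RZ)=10, d(QT,RZ)=13, d(RZ,Y)=37/2
iteration 3: select L,Y (d=11, Q=-127/2); attach at lengths (31/8, 57/8); label the merged cluster LY
  updated: d(LY,QT)=12, d(LY,RZ)=35/4
iteration 4: select LY,QT (d=12, Q=-135/4); attach at lengths (31/8, 65/8); label the merged cluster LQTY
  updated: d(LQTY,RZ)=39/8
iteration 5: select LQTY,RZ (d=39/8); attach at lengths (39/16, 39/16); label the merged cluster LQRTYZ
final tree: (((L:31/8,Y:57/8):31/8,(Q:-9/2,T:23/2):65/8):39/16,(R:17/2,Z:9/2):39/16)
total length: 383/8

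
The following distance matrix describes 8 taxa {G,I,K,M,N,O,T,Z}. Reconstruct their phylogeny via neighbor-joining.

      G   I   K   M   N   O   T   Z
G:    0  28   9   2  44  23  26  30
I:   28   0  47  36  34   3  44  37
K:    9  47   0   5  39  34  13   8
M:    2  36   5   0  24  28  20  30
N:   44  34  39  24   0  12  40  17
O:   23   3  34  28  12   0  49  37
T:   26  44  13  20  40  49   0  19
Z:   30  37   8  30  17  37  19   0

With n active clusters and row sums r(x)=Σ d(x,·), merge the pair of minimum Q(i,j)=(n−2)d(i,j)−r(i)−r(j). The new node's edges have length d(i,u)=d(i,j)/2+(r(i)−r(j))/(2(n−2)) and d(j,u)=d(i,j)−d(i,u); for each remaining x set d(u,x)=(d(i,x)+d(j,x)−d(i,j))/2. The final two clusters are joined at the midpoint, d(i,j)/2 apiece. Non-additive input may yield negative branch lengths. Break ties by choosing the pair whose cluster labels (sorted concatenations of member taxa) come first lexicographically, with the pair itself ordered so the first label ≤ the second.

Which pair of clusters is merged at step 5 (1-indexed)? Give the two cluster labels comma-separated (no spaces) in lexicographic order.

1. join I+O (d=3, Q=-397) ⇒ IO; edges |I|=61/12, |O|=-25/12
  updated: d(G,IO)=24, d(IO,K)=39, d(IO,M)=61/2, d(IO,N)=43/2, d(IO,T)=45, d(IO,Z)=71/2
2. join IO+N (d=43/2, Q=-547/2) ⇒ INO; edges |IO|=47/4, |N|=39/4
  updated: d(G,INO)=93/4, d(INO,K)=113/4, d(INO,M)=33/2, d(INO,T)=127/4, d(INO,Z)=31/2
3. join G+M (d=2, Q=-623/4) ⇒ GM; edges |G|=99/32, |M|=-35/32
  updated: d(GM,INO)=151/8, d(GM,K)=6, d(GM,T)=22, d(GM,Z)=29
4. join INO+Z (d=31/2, Q=-955/8) ⇒ INOZ; edges |INO|=185/16, |Z|=63/16
  updated: d(GM,INOZ)=259/16, d(INOZ,K)=83/8, d(INOZ,T)=141/8
5. join GM+K (d=6, Q=-985/16) ⇒ GKM; edges |GM|=429/64, |K|=-45/64
  updated: d(GKM,INOZ)=329/32, d(GKM,T)=29/2
6. join GKM+INOZ (d=329/32, Q=-1357/32) ⇒ GIKMNOZ; edges |GKM|=229/64, |INOZ|=429/64
  updated: d(GIKMNOZ,T)=699/64
7. join GIKMNOZ+T (d=699/64) ⇒ GIKMNOTZ; edges |GIKMNOZ|=699/128, |T|=699/128
final tree: ((((G:99/32,M:-35/32):429/64,K:-45/64):229/64,(((I:61/12,O:-25/12):47/4,N:39/4):185/16,Z:63/16):429/64):699/128,T:699/128)
total length: 4429/64

GM,K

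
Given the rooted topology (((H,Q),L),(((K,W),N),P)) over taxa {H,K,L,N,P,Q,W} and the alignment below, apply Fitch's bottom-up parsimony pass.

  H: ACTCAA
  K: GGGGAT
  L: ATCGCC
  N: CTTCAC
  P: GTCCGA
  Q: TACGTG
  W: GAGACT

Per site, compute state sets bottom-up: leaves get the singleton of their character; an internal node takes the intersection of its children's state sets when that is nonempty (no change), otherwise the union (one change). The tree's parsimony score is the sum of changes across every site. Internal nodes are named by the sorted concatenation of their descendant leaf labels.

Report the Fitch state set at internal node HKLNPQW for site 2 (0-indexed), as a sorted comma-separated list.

C

[col 0] HQ: children H:{A}, Q:{T} ∪→ {A,T}; cost 1
[col 0] HLQ: children HQ:{A,T}, L:{A} ∩→ {A}; cost 0
[col 0] KW: children K:{G}, W:{G} ∩→ {G}; cost 0
[col 0] KNW: children KW:{G}, N:{C} ∪→ {C,G}; cost 1
[col 0] KNPW: children KNW:{C,G}, P:{G} ∩→ {G}; cost 0
[col 0] HKLNPQW: children HLQ:{A}, KNPW:{G} ∪→ {A,G}; cost 1
[col 1] HQ: children H:{C}, Q:{A} ∪→ {A,C}; cost 1
[col 1] HLQ: children HQ:{A,C}, L:{T} ∪→ {A,C,T}; cost 1
[col 1] KW: children K:{G}, W:{A} ∪→ {A,G}; cost 1
[col 1] KNW: children KW:{A,G}, N:{T} ∪→ {A,G,T}; cost 1
[col 1] KNPW: children KNW:{A,G,T}, P:{T} ∩→ {T}; cost 0
[col 1] HKLNPQW: children HLQ:{A,C,T}, KNPW:{T} ∩→ {T}; cost 0
[col 2] HQ: children H:{T}, Q:{C} ∪→ {C,T}; cost 1
[col 2] HLQ: children HQ:{C,T}, L:{C} ∩→ {C}; cost 0
[col 2] KW: children K:{G}, W:{G} ∩→ {G}; cost 0
[col 2] KNW: children KW:{G}, N:{T} ∪→ {G,T}; cost 1
[col 2] KNPW: children KNW:{G,T}, P:{C} ∪→ {C,G,T}; cost 1
[col 2] HKLNPQW: children HLQ:{C}, KNPW:{C,G,T} ∩→ {C}; cost 0
[col 3] HQ: children H:{C}, Q:{G} ∪→ {C,G}; cost 1
[col 3] HLQ: children HQ:{C,G}, L:{G} ∩→ {G}; cost 0
[col 3] KW: children K:{G}, W:{A} ∪→ {A,G}; cost 1
[col 3] KNW: children KW:{A,G}, N:{C} ∪→ {A,C,G}; cost 1
[col 3] KNPW: children KNW:{A,C,G}, P:{C} ∩→ {C}; cost 0
[col 3] HKLNPQW: children HLQ:{G}, KNPW:{C} ∪→ {C,G}; cost 1
[col 4] HQ: children H:{A}, Q:{T} ∪→ {A,T}; cost 1
[col 4] HLQ: children HQ:{A,T}, L:{C} ∪→ {A,C,T}; cost 1
[col 4] KW: children K:{A}, W:{C} ∪→ {A,C}; cost 1
[col 4] KNW: children KW:{A,C}, N:{A} ∩→ {A}; cost 0
[col 4] KNPW: children KNW:{A}, P:{G} ∪→ {A,G}; cost 1
[col 4] HKLNPQW: children HLQ:{A,C,T}, KNPW:{A,G} ∩→ {A}; cost 0
[col 5] HQ: children H:{A}, Q:{G} ∪→ {A,G}; cost 1
[col 5] HLQ: children HQ:{A,G}, L:{C} ∪→ {A,C,G}; cost 1
[col 5] KW: children K:{T}, W:{T} ∩→ {T}; cost 0
[col 5] KNW: children KW:{T}, N:{C} ∪→ {C,T}; cost 1
[col 5] KNPW: children KNW:{C,T}, P:{A} ∪→ {A,C,T}; cost 1
[col 5] HKLNPQW: children HLQ:{A,C,G}, KNPW:{A,C,T} ∩→ {A,C}; cost 0
per-site changes: [3, 4, 3, 4, 4, 4]; total = 22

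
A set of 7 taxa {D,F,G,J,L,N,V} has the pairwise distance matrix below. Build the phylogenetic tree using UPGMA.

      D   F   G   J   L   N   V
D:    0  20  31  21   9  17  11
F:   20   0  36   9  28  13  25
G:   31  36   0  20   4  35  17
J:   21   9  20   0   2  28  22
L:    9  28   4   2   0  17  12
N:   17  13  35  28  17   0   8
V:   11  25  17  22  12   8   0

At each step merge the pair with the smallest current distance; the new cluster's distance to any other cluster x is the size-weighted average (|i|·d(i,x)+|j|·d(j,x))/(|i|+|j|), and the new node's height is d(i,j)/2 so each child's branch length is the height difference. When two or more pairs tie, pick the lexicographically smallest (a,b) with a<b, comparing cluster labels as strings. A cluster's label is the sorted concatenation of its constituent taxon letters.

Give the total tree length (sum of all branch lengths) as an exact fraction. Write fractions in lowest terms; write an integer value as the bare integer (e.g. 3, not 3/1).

199/4

iteration 1: select J,L (d=2); attach at lengths (1, 1); label the merged cluster JL
  updated: d(D,JL)=15, d(F,JL)=37/2, d(G,JL)=12, d(JL,N)=45/2, d(JL,V)=17
iteration 2: select N,V (d=8); attach at lengths (4, 4); label the merged cluster NV
  updated: d(D,NV)=14, d(F,NV)=19, d(G,NV)=26, d(JL,NV)=79/4
iteration 3: select G,JL (d=12); attach at lengths (6, 5); label the merged cluster GJL
  updated: d(D,GJL)=61/3, d(F,GJL)=73/3, d(GJL,NV)=131/6
iteration 4: select D,NV (d=14); attach at lengths (7, 3); label the merged cluster DNV
  updated: d(DNV,F)=58/3, d(DNV,GJL)=64/3
iteration 5: select DNV,F (d=58/3); attach at lengths (8/3, 29/3); label the merged cluster DFNV
  updated: d(DFNV,GJL)=265/12
iteration 6: select DFNV,GJL (d=265/12); attach at lengths (11/8, 121/24); label the merged cluster DFGJLNV
final tree: (((D:7,(N:4,V:4):3):8/3,F:29/3):11/8,(G:6,(J:1,L:1):5):121/24)
total length: 199/4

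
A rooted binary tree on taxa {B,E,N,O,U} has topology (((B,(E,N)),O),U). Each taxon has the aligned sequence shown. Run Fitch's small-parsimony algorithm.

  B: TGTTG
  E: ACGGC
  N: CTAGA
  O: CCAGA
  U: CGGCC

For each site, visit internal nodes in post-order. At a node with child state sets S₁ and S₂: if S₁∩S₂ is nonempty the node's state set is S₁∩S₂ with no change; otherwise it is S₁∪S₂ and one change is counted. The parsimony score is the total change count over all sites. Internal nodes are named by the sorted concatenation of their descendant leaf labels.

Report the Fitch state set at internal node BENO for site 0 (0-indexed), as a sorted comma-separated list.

[col 0] EN: children E:{A}, N:{C} ∪→ {A,C}; cost 1
[col 0] BEN: children B:{T}, EN:{A,C} ∪→ {A,C,T}; cost 1
[col 0] BENO: children BEN:{A,C,T}, O:{C} ∩→ {C}; cost 0
[col 0] BENOU: children BENO:{C}, U:{C} ∩→ {C}; cost 0
[col 1] EN: children E:{C}, N:{T} ∪→ {C,T}; cost 1
[col 1] BEN: children B:{G}, EN:{C,T} ∪→ {C,G,T}; cost 1
[col 1] BENO: children BEN:{C,G,T}, O:{C} ∩→ {C}; cost 0
[col 1] BENOU: children BENO:{C}, U:{G} ∪→ {C,G}; cost 1
[col 2] EN: children E:{G}, N:{A} ∪→ {A,G}; cost 1
[col 2] BEN: children B:{T}, EN:{A,G} ∪→ {A,G,T}; cost 1
[col 2] BENO: children BEN:{A,G,T}, O:{A} ∩→ {A}; cost 0
[col 2] BENOU: children BENO:{A}, U:{G} ∪→ {A,G}; cost 1
[col 3] EN: children E:{G}, N:{G} ∩→ {G}; cost 0
[col 3] BEN: children B:{T}, EN:{G} ∪→ {G,T}; cost 1
[col 3] BENO: children BEN:{G,T}, O:{G} ∩→ {G}; cost 0
[col 3] BENOU: children BENO:{G}, U:{C} ∪→ {C,G}; cost 1
[col 4] EN: children E:{C}, N:{A} ∪→ {A,C}; cost 1
[col 4] BEN: children B:{G}, EN:{A,C} ∪→ {A,C,G}; cost 1
[col 4] BENO: children BEN:{A,C,G}, O:{A} ∩→ {A}; cost 0
[col 4] BENOU: children BENO:{A}, U:{C} ∪→ {A,C}; cost 1
per-site changes: [2, 3, 3, 2, 3]; total = 13

C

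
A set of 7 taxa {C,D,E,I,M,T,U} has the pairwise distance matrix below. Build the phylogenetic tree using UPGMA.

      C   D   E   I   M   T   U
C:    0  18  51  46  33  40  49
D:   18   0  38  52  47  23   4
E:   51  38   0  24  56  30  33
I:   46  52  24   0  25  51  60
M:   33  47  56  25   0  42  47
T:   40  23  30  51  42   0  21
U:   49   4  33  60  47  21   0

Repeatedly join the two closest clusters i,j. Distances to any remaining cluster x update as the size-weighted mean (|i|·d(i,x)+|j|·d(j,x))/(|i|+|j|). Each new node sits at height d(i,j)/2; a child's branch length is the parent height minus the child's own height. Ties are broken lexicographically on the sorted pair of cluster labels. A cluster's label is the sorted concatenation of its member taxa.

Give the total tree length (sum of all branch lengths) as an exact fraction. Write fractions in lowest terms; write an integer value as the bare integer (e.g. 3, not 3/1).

2119/20

1. join D+U (d=4) ⇒ DU; edges |D|=2, |U|=2
  updated: d(C,DU)=67/2, d(DU,E)=71/2, d(DU,I)=56, d(DU,M)=47, d(DU,T)=22
2. join DU+T (d=22) ⇒ DTU; edges |DU|=9, |T|=11
  updated: d(C,DTU)=107/3, d(DTU,E)=101/3, d(DTU,I)=163/3, d(DTU,M)=136/3
3. join E+I (d=24) ⇒ EI; edges |E|=12, |I|=12
  updated: d(C,EI)=97/2, d(DTU,EI)=44, d(EI,M)=81/2
4. join C+M (d=33) ⇒ CM; edges |C|=33/2, |M|=33/2
  updated: d(CM,DTU)=81/2, d(CM,EI)=89/2
5. join CM+DTU (d=81/2) ⇒ CDMTU; edges |CM|=15/4, |DTU|=37/4
  updated: d(CDMTU,EI)=221/5
6. join CDMTU+EI (d=221/5) ⇒ CDEIMTU; edges |CDMTU|=37/20, |EI|=101/10
final tree: (((C:33/2,M:33/2):15/4,((D:2,U:2):9,T:11):37/4):37/20,(E:12,I:12):101/10)
total length: 2119/20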